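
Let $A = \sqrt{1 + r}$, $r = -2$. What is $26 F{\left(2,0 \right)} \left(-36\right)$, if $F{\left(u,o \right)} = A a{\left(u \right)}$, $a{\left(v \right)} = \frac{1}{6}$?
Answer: $- 156 i \approx - 156.0 i$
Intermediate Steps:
$a{\left(v \right)} = \frac{1}{6}$
$A = i$ ($A = \sqrt{1 - 2} = \sqrt{-1} = i \approx 1.0 i$)
$F{\left(u,o \right)} = \frac{i}{6}$ ($F{\left(u,o \right)} = i \frac{1}{6} = \frac{i}{6}$)
$26 F{\left(2,0 \right)} \left(-36\right) = 26 \frac{i}{6} \left(-36\right) = \frac{13 i}{3} \left(-36\right) = - 156 i$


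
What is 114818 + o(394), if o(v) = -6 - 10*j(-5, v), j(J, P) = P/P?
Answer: 114802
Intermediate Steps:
j(J, P) = 1
o(v) = -16 (o(v) = -6 - 10*1 = -6 - 10 = -16)
114818 + o(394) = 114818 - 16 = 114802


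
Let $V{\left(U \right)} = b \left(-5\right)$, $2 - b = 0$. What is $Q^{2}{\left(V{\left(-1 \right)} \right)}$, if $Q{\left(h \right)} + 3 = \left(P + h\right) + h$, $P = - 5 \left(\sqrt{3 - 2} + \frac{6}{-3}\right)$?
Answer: $324$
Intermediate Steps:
$b = 2$ ($b = 2 - 0 = 2 + 0 = 2$)
$P = 5$ ($P = - 5 \left(\sqrt{1} + 6 \left(- \frac{1}{3}\right)\right) = - 5 \left(1 - 2\right) = \left(-5\right) \left(-1\right) = 5$)
$V{\left(U \right)} = -10$ ($V{\left(U \right)} = 2 \left(-5\right) = -10$)
$Q{\left(h \right)} = 2 + 2 h$ ($Q{\left(h \right)} = -3 + \left(\left(5 + h\right) + h\right) = -3 + \left(5 + 2 h\right) = 2 + 2 h$)
$Q^{2}{\left(V{\left(-1 \right)} \right)} = \left(2 + 2 \left(-10\right)\right)^{2} = \left(2 - 20\right)^{2} = \left(-18\right)^{2} = 324$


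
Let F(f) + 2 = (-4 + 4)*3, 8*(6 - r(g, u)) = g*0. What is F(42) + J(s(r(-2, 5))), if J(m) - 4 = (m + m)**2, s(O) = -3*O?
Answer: 1298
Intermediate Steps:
r(g, u) = 6 (r(g, u) = 6 - g*0/8 = 6 - 1/8*0 = 6 + 0 = 6)
J(m) = 4 + 4*m**2 (J(m) = 4 + (m + m)**2 = 4 + (2*m)**2 = 4 + 4*m**2)
F(f) = -2 (F(f) = -2 + (-4 + 4)*3 = -2 + 0*3 = -2 + 0 = -2)
F(42) + J(s(r(-2, 5))) = -2 + (4 + 4*(-3*6)**2) = -2 + (4 + 4*(-18)**2) = -2 + (4 + 4*324) = -2 + (4 + 1296) = -2 + 1300 = 1298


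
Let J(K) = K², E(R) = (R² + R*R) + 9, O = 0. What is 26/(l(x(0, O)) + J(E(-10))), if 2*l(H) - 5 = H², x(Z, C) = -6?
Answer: 52/87403 ≈ 0.00059495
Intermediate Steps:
E(R) = 9 + 2*R² (E(R) = (R² + R²) + 9 = 2*R² + 9 = 9 + 2*R²)
l(H) = 5/2 + H²/2
26/(l(x(0, O)) + J(E(-10))) = 26/((5/2 + (½)*(-6)²) + (9 + 2*(-10)²)²) = 26/((5/2 + (½)*36) + (9 + 2*100)²) = 26/((5/2 + 18) + (9 + 200)²) = 26/(41/2 + 209²) = 26/(41/2 + 43681) = 26/(87403/2) = (2/87403)*26 = 52/87403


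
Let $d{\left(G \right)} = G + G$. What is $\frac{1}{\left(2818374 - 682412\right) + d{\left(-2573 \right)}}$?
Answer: $\frac{1}{2130816} \approx 4.693 \cdot 10^{-7}$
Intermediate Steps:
$d{\left(G \right)} = 2 G$
$\frac{1}{\left(2818374 - 682412\right) + d{\left(-2573 \right)}} = \frac{1}{\left(2818374 - 682412\right) + 2 \left(-2573\right)} = \frac{1}{2135962 - 5146} = \frac{1}{2130816}$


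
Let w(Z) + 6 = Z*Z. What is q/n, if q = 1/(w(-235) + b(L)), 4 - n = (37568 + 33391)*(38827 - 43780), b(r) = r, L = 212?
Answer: 1/19481775435261 ≈ 5.1330e-14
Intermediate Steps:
w(Z) = -6 + Z² (w(Z) = -6 + Z*Z = -6 + Z²)
n = 351459931 (n = 4 - (37568 + 33391)*(38827 - 43780) = 4 - 70959*(-4953) = 4 - 1*(-351459927) = 4 + 351459927 = 351459931)
q = 1/55431 (q = 1/((-6 + (-235)²) + 212) = 1/((-6 + 55225) + 212) = 1/(55219 + 212) = 1/55431 ≈ 1.8040e-5)
q/n = (1/55431)/351459931 = (1/55431)*(1/351459931) = 1/19481775435261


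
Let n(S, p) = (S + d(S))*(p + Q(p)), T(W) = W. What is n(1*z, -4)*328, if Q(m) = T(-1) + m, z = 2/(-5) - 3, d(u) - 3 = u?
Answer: 56088/5 ≈ 11218.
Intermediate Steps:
d(u) = 3 + u
z = -17/5 (z = 2*(-1/5) - 3 = -2/5 - 3 = -17/5 ≈ -3.4000)
Q(m) = -1 + m
n(S, p) = (-1 + 2*p)*(3 + 2*S) (n(S, p) = (S + (3 + S))*(p + (-1 + p)) = (3 + 2*S)*(-1 + 2*p) = (-1 + 2*p)*(3 + 2*S))
n(1*z, -4)*328 = (-3 - 2*(-17)/5 + 6*(-4) + 4*(1*(-17/5))*(-4))*328 = (-3 - 2*(-17/5) - 24 + 4*(-17/5)*(-4))*328 = (-3 + 34/5 - 24 + 272/5)*328 = (171/5)*328 = 56088/5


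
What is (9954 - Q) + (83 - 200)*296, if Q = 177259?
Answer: -201937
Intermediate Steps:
(9954 - Q) + (83 - 200)*296 = (9954 - 1*177259) + (83 - 200)*296 = (9954 - 177259) - 117*296 = -167305 - 34632 = -201937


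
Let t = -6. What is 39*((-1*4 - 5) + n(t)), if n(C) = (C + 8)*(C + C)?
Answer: -1287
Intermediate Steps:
n(C) = 2*C*(8 + C) (n(C) = (8 + C)*(2*C) = 2*C*(8 + C))
39*((-1*4 - 5) + n(t)) = 39*((-1*4 - 5) + 2*(-6)*(8 - 6)) = 39*((-4 - 5) + 2*(-6)*2) = 39*(-9 - 24) = 39*(-33) = -1287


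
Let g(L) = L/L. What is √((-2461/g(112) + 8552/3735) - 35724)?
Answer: I*√59184155545/1245 ≈ 195.4*I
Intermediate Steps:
g(L) = 1
√((-2461/g(112) + 8552/3735) - 35724) = √((-2461/1 + 8552/3735) - 35724) = √((-2461*1 + 8552*(1/3735)) - 35724) = √((-2461 + 8552/3735) - 35724) = √(-9183283/3735 - 35724) = √(-142612423/3735) = I*√59184155545/1245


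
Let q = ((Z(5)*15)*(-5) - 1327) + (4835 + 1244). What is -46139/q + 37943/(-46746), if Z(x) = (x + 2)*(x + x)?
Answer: 178159840/1939959 ≈ 91.837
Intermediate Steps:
Z(x) = 2*x*(2 + x) (Z(x) = (2 + x)*(2*x) = 2*x*(2 + x))
q = -498 (q = (((2*5*(2 + 5))*15)*(-5) - 1327) + (4835 + 1244) = (((2*5*7)*15)*(-5) - 1327) + 6079 = ((70*15)*(-5) - 1327) + 6079 = (1050*(-5) - 1327) + 6079 = (-5250 - 1327) + 6079 = -6577 + 6079 = -498)
-46139/q + 37943/(-46746) = -46139/(-498) + 37943/(-46746) = -46139*(-1/498) + 37943*(-1/46746) = 46139/498 - 37943/46746 = 178159840/1939959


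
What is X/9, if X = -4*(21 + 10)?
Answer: -124/9 ≈ -13.778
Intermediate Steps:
X = -124 (X = -4*31 = -124)
X/9 = -124/9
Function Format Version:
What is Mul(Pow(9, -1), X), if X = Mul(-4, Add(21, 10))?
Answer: Rational(-124, 9) ≈ -13.778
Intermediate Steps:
X = -124 (X = Mul(-4, 31) = -124)
Mul(Pow(9, -1), X) = Mul(Pow(9, -1), -124) = Mul(Rational(1, 9), -124) = Rational(-124, 9)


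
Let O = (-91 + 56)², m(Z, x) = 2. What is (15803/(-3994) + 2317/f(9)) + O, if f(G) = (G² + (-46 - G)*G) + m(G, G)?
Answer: 1000003433/822764 ≈ 1215.4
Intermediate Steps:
f(G) = 2 + G² + G*(-46 - G) (f(G) = (G² + (-46 - G)*G) + 2 = (G² + G*(-46 - G)) + 2 = 2 + G² + G*(-46 - G))
O = 1225 (O = (-35)² = 1225)
(15803/(-3994) + 2317/f(9)) + O = (15803/(-3994) + 2317/(2 - 46*9)) + 1225 = (15803*(-1/3994) + 2317/(2 - 414)) + 1225 = (-15803/3994 + 2317/(-412)) + 1225 = (-15803/3994 + 2317*(-1/412)) + 1225 = (-15803/3994 - 2317/412) + 1225 = -7882467/822764 + 1225 = 1000003433/822764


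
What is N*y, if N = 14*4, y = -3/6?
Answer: -28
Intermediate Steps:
y = -½ (y = -3*⅙ = -½ ≈ -0.50000)
N = 56
N*y = 56*(-½) = -28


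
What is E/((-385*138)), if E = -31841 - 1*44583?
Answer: 38212/26565 ≈ 1.4384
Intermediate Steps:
E = -76424 (E = -31841 - 44583 = -76424)
E/((-385*138)) = -76424/((-385*138)) = -76424/(-53130) = -76424*(-1/53130) = 38212/26565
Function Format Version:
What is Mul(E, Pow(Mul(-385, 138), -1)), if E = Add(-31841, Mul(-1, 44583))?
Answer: Rational(38212, 26565) ≈ 1.4384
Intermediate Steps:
E = -76424 (E = Add(-31841, -44583) = -76424)
Mul(E, Pow(Mul(-385, 138), -1)) = Mul(-76424, Pow(Mul(-385, 138), -1)) = Mul(-76424, Pow(-53130, -1)) = Mul(-76424, Rational(-1, 53130)) = Rational(38212, 26565)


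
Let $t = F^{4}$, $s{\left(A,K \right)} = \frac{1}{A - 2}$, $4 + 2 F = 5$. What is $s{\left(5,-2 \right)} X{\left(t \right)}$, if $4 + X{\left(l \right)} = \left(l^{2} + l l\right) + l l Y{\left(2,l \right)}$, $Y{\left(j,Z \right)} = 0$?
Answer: $- \frac{511}{384} \approx -1.3307$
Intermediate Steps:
$F = \frac{1}{2}$ ($F = -2 + \frac{1}{2} \cdot 5 = -2 + \frac{5}{2} = \frac{1}{2} \approx 0.5$)
$s{\left(A,K \right)} = \frac{1}{-2 + A}$
$t = \frac{1}{16}$ ($t = \left(\frac{1}{2}\right)^{4} = \frac{1}{16} \approx 0.0625$)
$X{\left(l \right)} = -4 + 2 l^{2}$ ($X{\left(l \right)} = -4 + \left(\left(l^{2} + l l\right) + l l 0\right) = -4 + \left(\left(l^{2} + l^{2}\right) + l^{2} \cdot 0\right) = -4 + \left(2 l^{2} + 0\right) = -4 + 2 l^{2}$)
$s{\left(5,-2 \right)} X{\left(t \right)} = \frac{-4 + \frac{2}{256}}{-2 + 5} = \frac{-4 + 2 \cdot \frac{1}{256}}{3} = \frac{-4 + \frac{1}{128}}{3} = \frac{1}{3} \left(- \frac{511}{128}\right) = - \frac{511}{384}$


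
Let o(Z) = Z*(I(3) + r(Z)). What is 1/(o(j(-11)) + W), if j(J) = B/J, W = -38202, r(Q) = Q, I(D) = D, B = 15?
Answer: -121/4622712 ≈ -2.6175e-5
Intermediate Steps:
j(J) = 15/J
o(Z) = Z*(3 + Z)
1/(o(j(-11)) + W) = 1/((15/(-11))*(3 + 15/(-11)) - 38202) = 1/((15*(-1/11))*(3 + 15*(-1/11)) - 38202) = 1/(-15*(3 - 15/11)/11 - 38202) = 1/(-15/11*18/11 - 38202) = 1/(-270/121 - 38202) = 1/(-4622712/121) = -121/4622712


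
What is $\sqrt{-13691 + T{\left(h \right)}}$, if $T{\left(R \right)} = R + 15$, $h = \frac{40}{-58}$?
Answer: $\frac{4 i \sqrt{718881}}{29} \approx 116.95 i$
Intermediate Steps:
$h = - \frac{20}{29}$ ($h = 40 \left(- \frac{1}{58}\right) = - \frac{20}{29} \approx -0.68966$)
$T{\left(R \right)} = 15 + R$
$\sqrt{-13691 + T{\left(h \right)}} = \sqrt{-13691 + \left(15 - \frac{20}{29}\right)} = \sqrt{-13691 + \frac{415}{29}} = \sqrt{- \frac{396624}{29}} = \frac{4 i \sqrt{718881}}{29}$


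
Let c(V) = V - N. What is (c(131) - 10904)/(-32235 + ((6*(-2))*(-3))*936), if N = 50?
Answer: -10823/1461 ≈ -7.4079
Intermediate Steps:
c(V) = -50 + V (c(V) = V - 1*50 = V - 50 = -50 + V)
(c(131) - 10904)/(-32235 + ((6*(-2))*(-3))*936) = ((-50 + 131) - 10904)/(-32235 + ((6*(-2))*(-3))*936) = (81 - 10904)/(-32235 - 12*(-3)*936) = -10823/(-32235 + 36*936) = -10823/(-32235 + 33696) = -10823/1461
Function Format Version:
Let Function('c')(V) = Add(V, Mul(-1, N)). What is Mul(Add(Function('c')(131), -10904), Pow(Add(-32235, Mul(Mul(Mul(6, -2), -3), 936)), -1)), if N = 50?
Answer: Rational(-10823, 1461) ≈ -7.4079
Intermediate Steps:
Function('c')(V) = Add(-50, V) (Function('c')(V) = Add(V, Mul(-1, 50)) = Add(V, -50) = Add(-50, V))
Mul(Add(Function('c')(131), -10904), Pow(Add(-32235, Mul(Mul(Mul(6, -2), -3), 936)), -1)) = Mul(Add(Add(-50, 131), -10904), Pow(Add(-32235, Mul(Mul(Mul(6, -2), -3), 936)), -1)) = Mul(Add(81, -10904), Pow(Add(-32235, Mul(Mul(-12, -3), 936)), -1)) = Mul(-10823, Pow(Add(-32235, Mul(36, 936)), -1)) = Mul(-10823, Pow(Add(-32235, 33696), -1)) = Mul(-10823, Pow(1461, -1)) = Mul(-10823, Rational(1, 1461)) = Rational(-10823, 1461)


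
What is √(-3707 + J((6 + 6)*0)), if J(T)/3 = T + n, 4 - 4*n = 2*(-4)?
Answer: 43*I*√2 ≈ 60.811*I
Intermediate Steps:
n = 3 (n = 1 - (-4)/2 = 1 - ¼*(-8) = 1 + 2 = 3)
J(T) = 9 + 3*T (J(T) = 3*(T + 3) = 3*(3 + T) = 9 + 3*T)
√(-3707 + J((6 + 6)*0)) = √(-3707 + (9 + 3*((6 + 6)*0))) = √(-3707 + (9 + 3*(12*0))) = √(-3707 + (9 + 3*0)) = √(-3707 + (9 + 0)) = √(-3707 + 9) = √(-3698) = 43*I*√2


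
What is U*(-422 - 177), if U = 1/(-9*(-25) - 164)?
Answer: -599/61 ≈ -9.8197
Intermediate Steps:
U = 1/61 (U = 1/(225 - 164) = 1/61 ≈ 0.016393)
U*(-422 - 177) = (-422 - 177)/61 = (1/61)*(-599) = -599/61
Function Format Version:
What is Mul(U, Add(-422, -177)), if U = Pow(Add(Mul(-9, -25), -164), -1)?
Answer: Rational(-599, 61) ≈ -9.8197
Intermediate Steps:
U = Rational(1, 61) (U = Pow(Add(225, -164), -1) = Pow(61, -1) = Rational(1, 61) ≈ 0.016393)
Mul(U, Add(-422, -177)) = Mul(Rational(1, 61), Add(-422, -177)) = Mul(Rational(1, 61), -599) = Rational(-599, 61)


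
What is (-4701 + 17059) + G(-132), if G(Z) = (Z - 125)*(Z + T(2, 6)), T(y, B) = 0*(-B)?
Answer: 46282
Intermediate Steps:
T(y, B) = 0
G(Z) = Z*(-125 + Z) (G(Z) = (Z - 125)*(Z + 0) = (-125 + Z)*Z = Z*(-125 + Z))
(-4701 + 17059) + G(-132) = (-4701 + 17059) - 132*(-125 - 132) = 12358 - 132*(-257) = 12358 + 33924 = 46282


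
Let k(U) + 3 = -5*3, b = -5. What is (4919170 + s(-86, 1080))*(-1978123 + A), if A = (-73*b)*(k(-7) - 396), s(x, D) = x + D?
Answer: -10476175554212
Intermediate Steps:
s(x, D) = D + x
k(U) = -18 (k(U) = -3 - 5*3 = -3 - 15 = -18)
A = -151110 (A = (-73*(-5))*(-18 - 396) = 365*(-414) = -151110)
(4919170 + s(-86, 1080))*(-1978123 + A) = (4919170 + (1080 - 86))*(-1978123 - 151110) = (4919170 + 994)*(-2129233) = 4920164*(-2129233) = -10476175554212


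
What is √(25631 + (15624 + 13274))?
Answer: √54529 ≈ 233.51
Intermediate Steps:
√(25631 + (15624 + 13274)) = √(25631 + 28898) = √54529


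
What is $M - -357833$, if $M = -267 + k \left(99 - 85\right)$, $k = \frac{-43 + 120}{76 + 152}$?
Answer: $\frac{40763063}{114} \approx 3.5757 \cdot 10^{5}$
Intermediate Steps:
$k = \frac{77}{228} \approx 0.33772$
$M = - \frac{29899}{114}$ ($M = -267 + \frac{77 \left(99 - 85\right)}{228} = -267 + \frac{77}{228} \cdot 14 = -267 + \frac{539}{114} = - \frac{29899}{114} \approx -262.27$)
$M - -357833 = - \frac{29899}{114} - -357833 = - \frac{29899}{114} + 357833 = \frac{40763063}{114}$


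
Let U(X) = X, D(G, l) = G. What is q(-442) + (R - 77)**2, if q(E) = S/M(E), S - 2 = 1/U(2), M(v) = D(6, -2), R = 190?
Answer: 153233/12 ≈ 12769.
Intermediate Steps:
M(v) = 6
S = 5/2 (S = 2 + 1/2 = 5/2 ≈ 2.5000)
q(E) = 5/12 (q(E) = (5/2)/6 = (5/2)*(1/6) = 5/12)
q(-442) + (R - 77)**2 = 5/12 + (190 - 77)**2 = 5/12 + 113**2 = 5/12 + 12769 = 153233/12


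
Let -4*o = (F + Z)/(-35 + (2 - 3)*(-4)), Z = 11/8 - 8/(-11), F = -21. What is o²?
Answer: 2765569/119071744 ≈ 0.023226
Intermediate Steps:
Z = 185/88 (Z = 11*(⅛) - 8*(-1/11) = 11/8 + 8/11 = 185/88 ≈ 2.1023)
o = -1663/10912 (o = -(-21 + 185/88)/(4*(-35 + (2 - 3)*(-4))) = -(-1663)/(352*(-35 - 1*(-4))) = -(-1663)/(352*(-35 + 4)) = -(-1663)/(352*(-31)) = -(-1663)*(-1)/(352*31) = -¼*1663/2728 = -1663/10912 ≈ -0.15240)
o² = (-1663/10912)² = 2765569/119071744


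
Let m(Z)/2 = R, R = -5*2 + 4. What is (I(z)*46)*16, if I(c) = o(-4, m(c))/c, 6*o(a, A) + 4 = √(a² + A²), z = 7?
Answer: -1472/21 + 1472*√10/21 ≈ 151.57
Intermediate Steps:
R = -6 (R = -10 + 4 = -6)
m(Z) = -12 (m(Z) = 2*(-6) = -12)
o(a, A) = -⅔ + √(A² + a²)/6 (o(a, A) = -⅔ + √(a² + A²)/6 = -⅔ + √(A² + a²)/6)
I(c) = (-⅔ + 2*√10/3)/c (I(c) = (-⅔ + √((-12)² + (-4)²)/6)/c = (-⅔ + √(144 + 16)/6)/c = (-⅔ + √160/6)/c = (-⅔ + (4*√10)/6)/c = (-⅔ + 2*√10/3)/c)
(I(z)*46)*16 = (((⅔)*(-1 + √10)/7)*46)*16 = (((⅔)*(⅐)*(-1 + √10))*46)*16 = ((-2/21 + 2*√10/21)*46)*16 = (-92/21 + 92*√10/21)*16 = -1472/21 + 1472*√10/21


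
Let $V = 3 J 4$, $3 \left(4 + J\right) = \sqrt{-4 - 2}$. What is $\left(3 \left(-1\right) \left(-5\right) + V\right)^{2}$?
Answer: $993 - 264 i \sqrt{6} \approx 993.0 - 646.67 i$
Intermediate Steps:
$J = -4 + \frac{i \sqrt{6}}{3}$ ($J = -4 + \frac{\sqrt{-4 - 2}}{3} = -4 + \frac{\sqrt{-6}}{3} = -4 + \frac{i \sqrt{6}}{3} \approx -4.0 + 0.8165 i$)
$V = -48 + 4 i \sqrt{6}$ ($V = 3 \left(-4 + \frac{i \sqrt{6}}{3}\right) 4 = \left(-12 + i \sqrt{6}\right) 4 = -48 + 4 i \sqrt{6} \approx -48.0 + 9.798 i$)
$\left(3 \left(-1\right) \left(-5\right) + V\right)^{2} = \left(3 \left(-1\right) \left(-5\right) - \left(48 - 4 i \sqrt{6}\right)\right)^{2} = \left(\left(-3\right) \left(-5\right) - \left(48 - 4 i \sqrt{6}\right)\right)^{2} = \left(15 - \left(48 - 4 i \sqrt{6}\right)\right)^{2} = \left(-33 + 4 i \sqrt{6}\right)^{2}$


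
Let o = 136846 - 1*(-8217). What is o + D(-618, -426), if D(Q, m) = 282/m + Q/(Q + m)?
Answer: 1792107437/12354 ≈ 1.4506e+5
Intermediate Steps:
o = 145063 (o = 136846 + 8217 = 145063)
o + D(-618, -426) = 145063 + (282*(-618) + 282*(-426) - 618*(-426))/((-426)*(-618 - 426)) = 145063 - 1/426*(-174276 - 120132 + 263268)/(-1044) = 145063 - 1/426*(-1/1044)*(-31140) = 145063 - 865/12354 = 1792107437/12354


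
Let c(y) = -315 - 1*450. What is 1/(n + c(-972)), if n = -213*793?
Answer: -1/169674 ≈ -5.8937e-6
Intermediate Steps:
c(y) = -765 (c(y) = -315 - 450 = -765)
n = -168909
1/(n + c(-972)) = 1/(-168909 - 765) = 1/(-169674) = -1/169674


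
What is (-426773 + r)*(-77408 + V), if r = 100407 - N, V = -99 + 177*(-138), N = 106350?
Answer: 44108040028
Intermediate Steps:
V = -24525 (V = -99 - 24426 = -24525)
r = -5943 (r = 100407 - 1*106350 = 100407 - 106350 = -5943)
(-426773 + r)*(-77408 + V) = (-426773 - 5943)*(-77408 - 24525) = -432716*(-101933) = 44108040028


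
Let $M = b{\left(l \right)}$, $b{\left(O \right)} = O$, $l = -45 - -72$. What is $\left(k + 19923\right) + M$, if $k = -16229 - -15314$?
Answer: $19035$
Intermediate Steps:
$l = 27$ ($l = -45 + 72 = 27$)
$M = 27$
$k = -915$ ($k = -16229 + 15314 = -915$)
$\left(k + 19923\right) + M = \left(-915 + 19923\right) + 27 = 19008 + 27 = 19035$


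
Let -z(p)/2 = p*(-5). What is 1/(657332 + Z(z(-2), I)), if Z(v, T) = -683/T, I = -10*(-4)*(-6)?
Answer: 240/157760363 ≈ 1.5213e-6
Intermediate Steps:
z(p) = 10*p (z(p) = -2*p*(-5) = -(-10)*p = 10*p)
I = -240 (I = 40*(-6) = -240)
1/(657332 + Z(z(-2), I)) = 1/(657332 - 683/(-240)) = 1/(657332 - 683*(-1/240)) = 1/(657332 + 683/240) = 1/(157760363/240) = 240/157760363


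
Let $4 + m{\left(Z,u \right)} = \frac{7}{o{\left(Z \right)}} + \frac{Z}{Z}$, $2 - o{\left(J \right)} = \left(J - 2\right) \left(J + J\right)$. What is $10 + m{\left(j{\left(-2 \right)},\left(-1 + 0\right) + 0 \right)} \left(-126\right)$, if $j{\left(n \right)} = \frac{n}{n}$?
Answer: $\frac{335}{2} \approx 167.5$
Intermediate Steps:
$o{\left(J \right)} = 2 - 2 J \left(-2 + J\right)$ ($o{\left(J \right)} = 2 - \left(J - 2\right) \left(J + J\right) = 2 - \left(-2 + J\right) 2 J = 2 - 2 J \left(-2 + J\right)$)
$j{\left(n \right)} = 1$
$m{\left(Z,u \right)} = -3 + \frac{7}{2 - 2 Z^{2} + 4 Z}$ ($m{\left(Z,u \right)} = -4 + \left(\frac{7}{2 - 2 Z^{2} + 4 Z} + \frac{Z}{Z}\right) = -4 + \left(\frac{7}{2 - 2 Z^{2} + 4 Z} + 1\right) = -4 + \left(1 + \frac{7}{2 - 2 Z^{2} + 4 Z}\right) = -3 + \frac{7}{2 - 2 Z^{2} + 4 Z}$)
$10 + m{\left(j{\left(-2 \right)},\left(-1 + 0\right) + 0 \right)} \left(-126\right) = 10 + \frac{1 - 12 + 6 \cdot 1^{2}}{2 \left(1 - 1^{2} + 2 \cdot 1\right)} \left(-126\right) = 10 + \frac{1 - 12 + 6 \cdot 1}{2 \left(1 - 1 + 2\right)} \left(-126\right) = 10 + \frac{1 - 12 + 6}{2 \left(1 - 1 + 2\right)} \left(-126\right) = 10 + \frac{1}{2} \cdot \frac{1}{2} \left(-5\right) \left(-126\right) = 10 - - \frac{315}{2} = 10 + \frac{315}{2} = \frac{335}{2}$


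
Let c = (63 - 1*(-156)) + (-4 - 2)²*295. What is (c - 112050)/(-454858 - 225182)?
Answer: 33737/226680 ≈ 0.14883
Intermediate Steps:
c = 10839 (c = (63 + 156) + (-6)²*295 = 219 + 36*295 = 219 + 10620 = 10839)
(c - 112050)/(-454858 - 225182) = (10839 - 112050)/(-454858 - 225182) = -101211/(-680040) = -101211*(-1/680040) = 33737/226680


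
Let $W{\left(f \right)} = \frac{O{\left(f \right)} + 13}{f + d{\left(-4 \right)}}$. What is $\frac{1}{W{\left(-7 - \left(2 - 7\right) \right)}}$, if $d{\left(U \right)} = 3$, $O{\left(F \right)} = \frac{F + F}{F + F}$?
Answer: $\frac{1}{14} \approx 0.071429$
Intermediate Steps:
$O{\left(F \right)} = 1$ ($O{\left(F \right)} = \frac{2 F}{2 F} = 2 F \frac{1}{2 F} = 1$)
$W{\left(f \right)} = \frac{14}{3 + f}$ ($W{\left(f \right)} = \frac{1 + 13}{f + 3} = \frac{14}{3 + f}$)
$\frac{1}{W{\left(-7 - \left(2 - 7\right) \right)}} = \frac{1}{14 \frac{1}{3 - 2}} = \frac{1}{14 \cdot 1^{-1}} = \frac{1}{14 \cdot 1} = \frac{1}{14}$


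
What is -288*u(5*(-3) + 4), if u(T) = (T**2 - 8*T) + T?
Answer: -57024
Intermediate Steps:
u(T) = T**2 - 7*T
-288*u(5*(-3) + 4) = -288*(5*(-3) + 4)*(-7 + (5*(-3) + 4)) = -288*(-15 + 4)*(-7 + (-15 + 4)) = -(-3168)*(-7 - 11) = -(-3168)*(-18) = -288*198 = -57024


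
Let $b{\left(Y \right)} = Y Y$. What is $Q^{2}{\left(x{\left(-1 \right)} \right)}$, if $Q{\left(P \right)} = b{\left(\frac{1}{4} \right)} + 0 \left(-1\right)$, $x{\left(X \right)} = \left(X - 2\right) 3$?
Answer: $\frac{1}{256} \approx 0.0039063$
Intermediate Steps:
$x{\left(X \right)} = -6 + 3 X$ ($x{\left(X \right)} = \left(-2 + X\right) 3 = -6 + 3 X$)
$b{\left(Y \right)} = Y^{2}$
$Q{\left(P \right)} = \frac{1}{16}$ ($Q{\left(P \right)} = \left(\frac{1}{4}\right)^{2} + 0 \left(-1\right) = \left(\frac{1}{4}\right)^{2} + 0 = \frac{1}{16} + 0 = \frac{1}{16}$)
$Q^{2}{\left(x{\left(-1 \right)} \right)} = \left(\frac{1}{16}\right)^{2} = \frac{1}{256}$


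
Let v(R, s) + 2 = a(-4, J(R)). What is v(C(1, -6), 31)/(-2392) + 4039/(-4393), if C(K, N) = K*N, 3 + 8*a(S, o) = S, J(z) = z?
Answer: -3356055/3654976 ≈ -0.91821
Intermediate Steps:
a(S, o) = -3/8 + S/8
v(R, s) = -23/8 (v(R, s) = -2 + (-3/8 + (1/8)*(-4)) = -2 + (-3/8 - 1/2) = -2 - 7/8 = -23/8)
v(C(1, -6), 31)/(-2392) + 4039/(-4393) = -23/8/(-2392) + 4039/(-4393) = -23/8*(-1/2392) + 4039*(-1/4393) = 1/832 - 4039/4393 = -3356055/3654976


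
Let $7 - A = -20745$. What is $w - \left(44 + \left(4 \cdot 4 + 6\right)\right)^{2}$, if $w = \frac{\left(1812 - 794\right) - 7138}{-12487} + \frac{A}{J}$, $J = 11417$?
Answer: $- \frac{620680125860}{142564079} \approx -4353.7$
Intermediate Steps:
$A = 20752$ ($A = 7 - -20745 = 7 + 20745 = 20752$)
$w = \frac{329002264}{142564079}$ ($w = \frac{\left(1812 - 794\right) - 7138}{-12487} + \frac{20752}{11417} = \left(1018 - 7138\right) \left(- \frac{1}{12487}\right) + 20752 \cdot \frac{1}{11417} = \left(-6120\right) \left(- \frac{1}{12487}\right) + \frac{20752}{11417} = \frac{6120}{12487} + \frac{20752}{11417} = \frac{329002264}{142564079} \approx 2.3078$)
$w - \left(44 + \left(4 \cdot 4 + 6\right)\right)^{2} = \frac{329002264}{142564079} - \left(44 + \left(4 \cdot 4 + 6\right)\right)^{2} = \frac{329002264}{142564079} - \left(44 + \left(16 + 6\right)\right)^{2} = \frac{329002264}{142564079} - \left(44 + 22\right)^{2} = \frac{329002264}{142564079} - 66^{2} = \frac{329002264}{142564079} - 4356 = - \frac{620680125860}{142564079}$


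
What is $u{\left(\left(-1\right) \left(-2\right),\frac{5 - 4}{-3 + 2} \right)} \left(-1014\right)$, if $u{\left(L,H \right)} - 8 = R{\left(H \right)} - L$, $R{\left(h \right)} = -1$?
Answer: $-5070$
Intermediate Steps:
$u{\left(L,H \right)} = 7 - L$ ($u{\left(L,H \right)} = 8 - \left(1 + L\right) = 7 - L$)
$u{\left(\left(-1\right) \left(-2\right),\frac{5 - 4}{-3 + 2} \right)} \left(-1014\right) = \left(7 - \left(-1\right) \left(-2\right)\right) \left(-1014\right) = \left(7 - 2\right) \left(-1014\right) = 5 \left(-1014\right) = -5070$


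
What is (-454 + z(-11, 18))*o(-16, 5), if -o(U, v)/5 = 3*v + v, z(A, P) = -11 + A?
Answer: 47600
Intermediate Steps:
o(U, v) = -20*v (o(U, v) = -5*(3*v + v) = -20*v)
(-454 + z(-11, 18))*o(-16, 5) = (-454 + (-11 - 11))*(-20*5) = (-454 - 22)*(-100) = -476*(-100) = 47600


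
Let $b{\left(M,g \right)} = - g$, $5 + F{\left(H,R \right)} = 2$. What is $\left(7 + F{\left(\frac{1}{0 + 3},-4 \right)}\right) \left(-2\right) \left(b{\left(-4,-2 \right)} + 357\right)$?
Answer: $-2872$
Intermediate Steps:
$F{\left(H,R \right)} = -3$ ($F{\left(H,R \right)} = -5 + 2 = -3$)
$\left(7 + F{\left(\frac{1}{0 + 3},-4 \right)}\right) \left(-2\right) \left(b{\left(-4,-2 \right)} + 357\right) = \left(7 - 3\right) \left(-2\right) \left(\left(-1\right) \left(-2\right) + 357\right) = 4 \left(-2\right) \left(2 + 357\right) = \left(-8\right) 359 = -2872$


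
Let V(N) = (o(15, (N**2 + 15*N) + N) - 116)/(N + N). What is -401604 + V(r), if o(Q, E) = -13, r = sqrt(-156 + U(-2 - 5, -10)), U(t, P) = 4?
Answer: -401604 + 129*I*sqrt(38)/152 ≈ -4.016e+5 + 5.2316*I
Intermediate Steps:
r = 2*I*sqrt(38) (r = sqrt(-156 + 4) = sqrt(-152) = 2*I*sqrt(38) ≈ 12.329*I)
V(N) = -129/(2*N) (V(N) = (-13 - 116)/(N + N) = -129*1/(2*N) = -129/(2*N))
-401604 + V(r) = -401604 - 129*(-I*sqrt(38)/76)/2 = -401604 - (-129)*I*sqrt(38)/152 = -401604 + 129*I*sqrt(38)/152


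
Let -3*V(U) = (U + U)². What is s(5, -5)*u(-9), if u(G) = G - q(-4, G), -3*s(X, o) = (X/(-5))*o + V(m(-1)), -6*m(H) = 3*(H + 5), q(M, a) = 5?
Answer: -14/9 ≈ -1.5556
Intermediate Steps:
m(H) = -5/2 - H/2 (m(H) = -(H + 5)/2 = -(5 + H)/2 = -(15 + 3*H)/6 = -5/2 - H/2)
V(U) = -4*U²/3 (V(U) = -(U + U)²/3 = -4*U²/3)
s(X, o) = 16/9 + X*o/15 (s(X, o) = -((X/(-5))*o - 4*(-5/2 - ½*(-1))²/3)/3 = -((X*(-⅕))*o - 4*(-5/2 + ½)²/3)/3 = -((-X/5)*o - 4/3*(-2)²)/3 = -(-X*o/5 - 4/3*4)/3 = -(-X*o/5 - 16/3)/3 = -(-16/3 - X*o/5)/3 = 16/9 + X*o/15)
u(G) = -5 + G (u(G) = G - 1*5 = G - 5 = -5 + G)
s(5, -5)*u(-9) = (16/9 + (1/15)*5*(-5))*(-5 - 9) = (16/9 - 5/3)*(-14) = (⅑)*(-14) = -14/9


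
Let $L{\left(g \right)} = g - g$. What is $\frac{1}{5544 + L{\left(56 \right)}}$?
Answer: $\frac{1}{5544} \approx 0.00018038$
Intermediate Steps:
$L{\left(g \right)} = 0$
$\frac{1}{5544 + L{\left(56 \right)}} = \frac{1}{5544 + 0} = \frac{1}{5544}$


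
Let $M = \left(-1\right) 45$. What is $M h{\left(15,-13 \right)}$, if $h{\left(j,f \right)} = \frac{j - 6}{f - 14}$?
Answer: $15$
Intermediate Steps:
$M = -45$
$h{\left(j,f \right)} = \frac{-6 + j}{-14 + f}$
$M h{\left(15,-13 \right)} = - 45 \frac{-6 + 15}{-14 - 13} = - 45 \frac{1}{-27} \cdot 9 = - 45 \left(\left(- \frac{1}{27}\right) 9\right) = \left(-45\right) \left(- \frac{1}{3}\right) = 15$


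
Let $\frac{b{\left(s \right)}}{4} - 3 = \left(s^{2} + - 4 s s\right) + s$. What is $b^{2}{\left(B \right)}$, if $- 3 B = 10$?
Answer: $\frac{163216}{9} \approx 18135.0$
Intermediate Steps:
$B = - \frac{10}{3}$ ($B = \left(- \frac{1}{3}\right) 10 = - \frac{10}{3} \approx -3.3333$)
$b{\left(s \right)} = 12 - 12 s^{2} + 4 s$ ($b{\left(s \right)} = 12 + 4 \left(\left(s^{2} + - 4 s s\right) + s\right) = 12 + 4 \left(\left(s^{2} - 4 s^{2}\right) + s\right) = 12 + 4 \left(- 3 s^{2} + s\right) = 12 + 4 \left(s - 3 s^{2}\right) = 12 - \left(- 4 s + 12 s^{2}\right) = 12 - 12 s^{2} + 4 s$)
$b^{2}{\left(B \right)} = \left(12 - 12 \left(- \frac{10}{3}\right)^{2} + 4 \left(- \frac{10}{3}\right)\right)^{2} = \left(12 - \frac{400}{3} - \frac{40}{3}\right)^{2} = \left(- \frac{404}{3}\right)^{2} = \frac{163216}{9}$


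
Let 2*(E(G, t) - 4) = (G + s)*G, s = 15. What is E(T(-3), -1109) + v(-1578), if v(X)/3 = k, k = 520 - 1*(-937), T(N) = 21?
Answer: 4753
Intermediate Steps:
k = 1457 (k = 520 + 937 = 1457)
E(G, t) = 4 + G*(15 + G)/2 (E(G, t) = 4 + ((G + 15)*G)/2 = 4 + ((15 + G)*G)/2 = 4 + (G*(15 + G))/2 = 4 + G*(15 + G)/2)
v(X) = 4371 (v(X) = 3*1457 = 4371)
E(T(-3), -1109) + v(-1578) = (4 + (½)*21² + (15/2)*21) + 4371 = (4 + (½)*441 + 315/2) + 4371 = (4 + 441/2 + 315/2) + 4371 = 382 + 4371 = 4753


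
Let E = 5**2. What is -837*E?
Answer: -20925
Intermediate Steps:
E = 25
-837*E = -837*25 = -20925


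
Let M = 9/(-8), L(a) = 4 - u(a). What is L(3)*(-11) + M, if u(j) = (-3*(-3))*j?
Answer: 2015/8 ≈ 251.88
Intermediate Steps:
u(j) = 9*j
L(a) = 4 - 9*a
M = -9/8 (M = 9*(-1/8) = -9/8 ≈ -1.1250)
L(3)*(-11) + M = (4 - 9*3)*(-11) - 9/8 = (4 - 27)*(-11) - 9/8 = -23*(-11) - 9/8 = 253 - 9/8 = 2015/8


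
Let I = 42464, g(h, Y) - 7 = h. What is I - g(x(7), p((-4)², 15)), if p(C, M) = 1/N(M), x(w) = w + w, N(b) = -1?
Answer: 42443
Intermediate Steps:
x(w) = 2*w
p(C, M) = -1 (p(C, M) = 1/(-1) = -1)
g(h, Y) = 7 + h
I - g(x(7), p((-4)², 15)) = 42464 - (7 + 2*7) = 42464 - (7 + 14) = 42464 - 1*21 = 42464 - 21 = 42443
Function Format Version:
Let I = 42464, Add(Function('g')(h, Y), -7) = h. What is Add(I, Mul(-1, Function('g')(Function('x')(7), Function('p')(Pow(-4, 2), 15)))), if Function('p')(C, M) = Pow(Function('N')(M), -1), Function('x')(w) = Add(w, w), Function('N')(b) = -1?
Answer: 42443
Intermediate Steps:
Function('x')(w) = Mul(2, w)
Function('p')(C, M) = -1 (Function('p')(C, M) = Pow(-1, -1) = -1)
Function('g')(h, Y) = Add(7, h)
Add(I, Mul(-1, Function('g')(Function('x')(7), Function('p')(Pow(-4, 2), 15)))) = Add(42464, Mul(-1, Add(7, Mul(2, 7)))) = Add(42464, Mul(-1, Add(7, 14))) = Add(42464, Mul(-1, 21)) = Add(42464, -21) = 42443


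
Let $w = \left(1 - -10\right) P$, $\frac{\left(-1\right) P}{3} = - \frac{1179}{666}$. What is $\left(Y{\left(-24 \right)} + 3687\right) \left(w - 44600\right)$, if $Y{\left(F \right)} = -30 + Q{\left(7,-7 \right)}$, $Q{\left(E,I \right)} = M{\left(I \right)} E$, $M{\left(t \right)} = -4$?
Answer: $- \frac{11961463433}{74} \approx -1.6164 \cdot 10^{8}$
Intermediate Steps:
$P = \frac{393}{74}$ ($P = - 3 \left(- \frac{1179}{666}\right) = - 3 \left(\left(-1179\right) \frac{1}{666}\right) = \left(-3\right) \left(- \frac{131}{74}\right) = \frac{393}{74} \approx 5.3108$)
$Q{\left(E,I \right)} = - 4 E$
$w = \frac{4323}{74}$ ($w = \left(1 - -10\right) \frac{393}{74} = \left(1 + 10\right) \frac{393}{74} = 11 \cdot \frac{393}{74} = \frac{4323}{74} \approx 58.419$)
$Y{\left(F \right)} = -58$ ($Y{\left(F \right)} = -30 - 28 = -58$)
$\left(Y{\left(-24 \right)} + 3687\right) \left(w - 44600\right) = \left(-58 + 3687\right) \left(\frac{4323}{74} - 44600\right) = 3629 \left(- \frac{3296077}{74}\right) = - \frac{11961463433}{74}$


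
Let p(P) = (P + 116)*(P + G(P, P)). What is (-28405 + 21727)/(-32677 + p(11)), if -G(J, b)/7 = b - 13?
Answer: 371/1639 ≈ 0.22636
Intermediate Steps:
G(J, b) = 91 - 7*b (G(J, b) = -7*(b - 13) = -7*(-13 + b) = 91 - 7*b)
p(P) = (91 - 6*P)*(116 + P) (p(P) = (P + 116)*(P + (91 - 7*P)) = (116 + P)*(91 - 6*P) = (91 - 6*P)*(116 + P))
(-28405 + 21727)/(-32677 + p(11)) = (-28405 + 21727)/(-32677 + (10556 - 605*11 - 6*11²)) = -6678/(-32677 + (10556 - 6655 - 6*121)) = -6678/(-32677 + (10556 - 6655 - 726)) = -6678/(-32677 + 3175) = -6678/(-29502) = -6678*(-1/29502) = 371/1639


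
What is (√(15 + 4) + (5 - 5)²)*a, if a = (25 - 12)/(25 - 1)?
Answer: 13*√19/24 ≈ 2.3611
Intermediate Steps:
a = 13/24 ≈ 0.54167
(√(15 + 4) + (5 - 5)²)*a = (√(15 + 4) + (5 - 5)²)*(13/24) = (√19 + 0²)*(13/24) = (√19 + 0)*(13/24) = √19*(13/24) = 13*√19/24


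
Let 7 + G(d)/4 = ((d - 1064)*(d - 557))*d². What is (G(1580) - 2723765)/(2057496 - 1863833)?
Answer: 5271075977007/193663 ≈ 2.7218e+7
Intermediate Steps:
G(d) = -28 + 4*d²*(-1064 + d)*(-557 + d) (G(d) = -28 + 4*(((d - 1064)*(d - 557))*d²) = -28 + 4*(((-1064 + d)*(-557 + d))*d²) = -28 + 4*(d²*(-1064 + d)*(-557 + d)) = -28 + 4*d²*(-1064 + d)*(-557 + d))
(G(1580) - 2723765)/(2057496 - 1863833) = ((-28 - 6484*1580³ + 4*1580⁴ + 2370592*1580²) - 2723765)/(2057496 - 1863833) = ((-28 - 6484*3944312000 + 4*6232012960000 + 2370592*2496400) - 2723765)/193663 = ((-28 - 25574919008000 + 24928051840000 + 5917945868800) - 2723765)*(1/193663) = (5271078700772 - 2723765)*(1/193663) = 5271075977007*(1/193663) = 5271075977007/193663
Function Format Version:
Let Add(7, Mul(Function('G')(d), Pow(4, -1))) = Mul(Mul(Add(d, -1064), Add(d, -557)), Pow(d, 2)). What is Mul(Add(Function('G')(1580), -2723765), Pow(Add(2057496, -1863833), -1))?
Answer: Rational(5271075977007, 193663) ≈ 2.7218e+7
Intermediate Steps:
Function('G')(d) = Add(-28, Mul(4, Pow(d, 2), Add(-1064, d), Add(-557, d))) (Function('G')(d) = Add(-28, Mul(4, Mul(Mul(Add(d, -1064), Add(d, -557)), Pow(d, 2)))) = Add(-28, Mul(4, Mul(Mul(Add(-1064, d), Add(-557, d)), Pow(d, 2)))) = Add(-28, Mul(4, Mul(Pow(d, 2), Add(-1064, d), Add(-557, d)))) = Add(-28, Mul(4, Pow(d, 2), Add(-1064, d), Add(-557, d))))
Mul(Add(Function('G')(1580), -2723765), Pow(Add(2057496, -1863833), -1)) = Mul(Add(Add(-28, Mul(-6484, Pow(1580, 3)), Mul(4, Pow(1580, 4)), Mul(2370592, Pow(1580, 2))), -2723765), Pow(Add(2057496, -1863833), -1)) = Mul(Add(Add(-28, Mul(-6484, 3944312000), Mul(4, 6232012960000), Mul(2370592, 2496400)), -2723765), Pow(193663, -1)) = Mul(Add(Add(-28, -25574919008000, 24928051840000, 5917945868800), -2723765), Rational(1, 193663)) = Mul(Add(5271078700772, -2723765), Rational(1, 193663)) = Mul(5271075977007, Rational(1, 193663)) = Rational(5271075977007, 193663)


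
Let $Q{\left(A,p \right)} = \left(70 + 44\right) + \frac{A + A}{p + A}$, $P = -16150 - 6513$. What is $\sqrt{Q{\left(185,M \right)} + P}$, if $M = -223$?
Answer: $\frac{6 i \sqrt{226214}}{19} \approx 150.2 i$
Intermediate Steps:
$P = -22663$ ($P = -16150 - 6513 = -22663$)
$Q{\left(A,p \right)} = 114 + \frac{2 A}{A + p}$
$\sqrt{Q{\left(185,M \right)} + P} = \sqrt{\frac{2 \left(57 \left(-223\right) + 58 \cdot 185\right)}{185 - 223} - 22663} = \sqrt{\frac{2 \left(-12711 + 10730\right)}{-38} - 22663} = \sqrt{2 \left(- \frac{1}{38}\right) \left(-1981\right) - 22663} = \sqrt{\frac{1981}{19} - 22663} = \sqrt{- \frac{428616}{19}} = \frac{6 i \sqrt{226214}}{19}$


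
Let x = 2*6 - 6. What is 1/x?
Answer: ⅙ ≈ 0.16667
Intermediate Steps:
x = 6 (x = 12 - 6 = 6)
1/x = 1/6 = ⅙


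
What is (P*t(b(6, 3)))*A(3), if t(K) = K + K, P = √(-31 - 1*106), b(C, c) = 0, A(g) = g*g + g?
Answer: 0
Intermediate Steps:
A(g) = g + g² (A(g) = g² + g = g + g²)
P = I*√137 (P = √(-31 - 106) = √(-137) = I*√137 ≈ 11.705*I)
t(K) = 2*K
(P*t(b(6, 3)))*A(3) = ((I*√137)*(2*0))*(3*(1 + 3)) = ((I*√137)*0)*(3*4) = 0*12 = 0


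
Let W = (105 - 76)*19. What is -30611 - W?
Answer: -31162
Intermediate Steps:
W = 551 (W = 29*19 = 551)
-30611 - W = -30611 - 1*551 = -30611 - 551 = -31162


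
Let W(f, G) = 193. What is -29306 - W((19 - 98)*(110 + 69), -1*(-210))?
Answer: -29499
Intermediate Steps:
-29306 - W((19 - 98)*(110 + 69), -1*(-210)) = -29306 - 1*193 = -29306 - 193 = -29499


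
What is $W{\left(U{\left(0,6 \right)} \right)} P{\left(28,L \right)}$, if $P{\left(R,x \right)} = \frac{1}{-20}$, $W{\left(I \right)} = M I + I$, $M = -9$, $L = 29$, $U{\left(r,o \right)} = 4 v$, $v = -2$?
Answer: $- \frac{16}{5} \approx -3.2$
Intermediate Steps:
$U{\left(r,o \right)} = -8$ ($U{\left(r,o \right)} = 4 \left(-2\right) = -8$)
$W{\left(I \right)} = - 8 I$ ($W{\left(I \right)} = - 9 I + I = - 8 I$)
$P{\left(R,x \right)} = - \frac{1}{20}$
$W{\left(U{\left(0,6 \right)} \right)} P{\left(28,L \right)} = \left(-8\right) \left(-8\right) \left(- \frac{1}{20}\right) = 64 \left(- \frac{1}{20}\right) = - \frac{16}{5}$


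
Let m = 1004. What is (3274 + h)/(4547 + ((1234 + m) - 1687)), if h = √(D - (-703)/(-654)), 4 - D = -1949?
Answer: 1637/2549 + √834869586/3334092 ≈ 0.65088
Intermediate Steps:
D = 1953 (D = 4 - 1*(-1949) = 4 + 1949 = 1953)
h = √834869586/654 (h = √(1953 - (-703)/(-654)) = √(1953 - (-703)*(-1)/654) = √(1953 - 1*703/654) = √(1953 - 703/654) = √(1276559/654) = √834869586/654 ≈ 44.181)
(3274 + h)/(4547 + ((1234 + m) - 1687)) = (3274 + √834869586/654)/(4547 + ((1234 + 1004) - 1687)) = (3274 + √834869586/654)/(4547 + (2238 - 1687)) = (3274 + √834869586/654)/(4547 + 551) = (3274 + √834869586/654)/5098 = (3274 + √834869586/654)*(1/5098) = 1637/2549 + √834869586/3334092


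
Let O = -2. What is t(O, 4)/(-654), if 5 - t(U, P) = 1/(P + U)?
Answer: -3/436 ≈ -0.0068807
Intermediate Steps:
t(U, P) = 5 - 1/(P + U)
t(O, 4)/(-654) = ((-1 + 5*4 + 5*(-2))/(4 - 2))/(-654) = -(-1 + 20 - 10)/(654*2) = -9/1308 = -1/654*9/2 = -3/436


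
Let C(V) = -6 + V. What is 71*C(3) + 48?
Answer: -165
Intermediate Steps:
71*C(3) + 48 = 71*(-6 + 3) + 48 = 71*(-3) + 48 = -213 + 48 = -165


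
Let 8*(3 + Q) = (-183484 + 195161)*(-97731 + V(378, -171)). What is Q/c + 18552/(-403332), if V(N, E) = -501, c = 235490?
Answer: -2409786318943/3957527195 ≈ -608.91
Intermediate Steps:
Q = -143381886 (Q = -3 + ((-183484 + 195161)*(-97731 - 501))/8 = -3 + (11677*(-98232))/8 = -3 + (⅛)*(-1147055064) = -3 - 143381883 = -143381886)
Q/c + 18552/(-403332) = -143381886/235490 + 18552/(-403332) = -143381886*1/235490 + 18552*(-1/403332) = -71690943/117745 - 1546/33611 = -2409786318943/3957527195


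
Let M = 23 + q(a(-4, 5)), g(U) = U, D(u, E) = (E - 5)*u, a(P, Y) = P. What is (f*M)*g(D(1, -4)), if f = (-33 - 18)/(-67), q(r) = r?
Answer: -8721/67 ≈ -130.16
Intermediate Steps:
D(u, E) = u*(-5 + E) (D(u, E) = (-5 + E)*u = u*(-5 + E))
M = 19 (M = 23 - 4 = 19)
f = 51/67 (f = -51*(-1/67) = 51/67 ≈ 0.76119)
(f*M)*g(D(1, -4)) = ((51/67)*19)*(1*(-5 - 4)) = 969*(1*(-9))/67 = (969/67)*(-9) = -8721/67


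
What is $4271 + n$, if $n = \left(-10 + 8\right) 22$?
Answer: $4227$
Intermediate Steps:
$n = -44$ ($n = \left(-2\right) 22 = -44$)
$4271 + n = 4271 - 44 = 4227$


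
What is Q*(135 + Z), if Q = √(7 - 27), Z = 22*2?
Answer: 358*I*√5 ≈ 800.51*I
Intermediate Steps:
Z = 44
Q = 2*I*√5 (Q = √(-20) = 2*I*√5 ≈ 4.4721*I)
Q*(135 + Z) = (2*I*√5)*(135 + 44) = (2*I*√5)*179 = 358*I*√5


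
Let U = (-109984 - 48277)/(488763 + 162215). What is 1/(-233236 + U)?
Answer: -650978/151831663069 ≈ -4.2875e-6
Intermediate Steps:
U = -158261/650978 ≈ -0.24311
1/(-233236 + U) = 1/(-233236 - 158261/650978) = 1/(-151831663069/650978) = -650978/151831663069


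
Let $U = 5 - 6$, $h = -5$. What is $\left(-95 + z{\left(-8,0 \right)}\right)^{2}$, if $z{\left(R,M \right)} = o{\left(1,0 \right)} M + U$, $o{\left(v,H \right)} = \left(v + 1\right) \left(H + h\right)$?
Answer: $9216$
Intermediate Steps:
$o{\left(v,H \right)} = \left(1 + v\right) \left(-5 + H\right)$ ($o{\left(v,H \right)} = \left(v + 1\right) \left(H - 5\right) = \left(1 + v\right) \left(-5 + H\right)$)
$U = -1$ ($U = 5 - 6 = -1$)
$z{\left(R,M \right)} = -1 - 10 M$ ($z{\left(R,M \right)} = \left(-5 + 0 - 5 + 0 \cdot 1\right) M - 1 = \left(-5 + 0 - 5 + 0\right) M - 1 = - 10 M - 1 = -1 - 10 M$)
$\left(-95 + z{\left(-8,0 \right)}\right)^{2} = \left(-95 - 1\right)^{2} = \left(-96\right)^{2} = 9216$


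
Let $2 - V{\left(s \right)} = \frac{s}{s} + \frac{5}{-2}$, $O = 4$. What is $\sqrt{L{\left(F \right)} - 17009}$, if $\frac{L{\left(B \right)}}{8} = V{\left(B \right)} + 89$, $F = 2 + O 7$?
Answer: $i \sqrt{16269} \approx 127.55 i$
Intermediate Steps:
$V{\left(s \right)} = \frac{7}{2}$ ($V{\left(s \right)} = 2 - \left(\frac{s}{s} + \frac{5}{-2}\right) = 2 - \left(1 + 5 \left(- \frac{1}{2}\right)\right) = 2 - \left(1 - \frac{5}{2}\right) = 2 - - \frac{3}{2} = 2 + \frac{3}{2} = \frac{7}{2}$)
$F = 30$ ($F = 2 + 4 \cdot 7 = 2 + 28 = 30$)
$L{\left(B \right)} = 740$ ($L{\left(B \right)} = 8 \left(\frac{7}{2} + 89\right) = 8 \cdot \frac{185}{2} = 740$)
$\sqrt{L{\left(F \right)} - 17009} = \sqrt{740 - 17009} = \sqrt{-16269} = i \sqrt{16269}$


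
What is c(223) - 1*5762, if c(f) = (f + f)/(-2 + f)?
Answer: -1272956/221 ≈ -5760.0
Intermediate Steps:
c(f) = 2*f/(-2 + f) (c(f) = (2*f)/(-2 + f) = 2*f/(-2 + f))
c(223) - 1*5762 = 2*223/(-2 + 223) - 1*5762 = 2*223/221 - 5762 = 2*223*(1/221) - 5762 = 446/221 - 5762 = -1272956/221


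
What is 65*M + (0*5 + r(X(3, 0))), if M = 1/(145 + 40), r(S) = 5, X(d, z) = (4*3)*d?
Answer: 198/37 ≈ 5.3513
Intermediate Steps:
X(d, z) = 12*d
M = 1/185 ≈ 0.0054054
65*M + (0*5 + r(X(3, 0))) = 65*(1/185) + (0*5 + 5) = 13/37 + (0 + 5) = 13/37 + 5 = 198/37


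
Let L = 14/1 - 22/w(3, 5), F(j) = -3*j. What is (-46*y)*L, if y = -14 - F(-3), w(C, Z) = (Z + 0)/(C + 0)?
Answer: 4232/5 ≈ 846.40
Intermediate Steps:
w(C, Z) = Z/C
L = 4/5 (L = 14/1 - 22/(5/3) = 14*1 - 22/(5*(1/3)) = 14 - 22/5/3 = 14 - 22*3/5 = 14 - 66/5 = 4/5 ≈ 0.80000)
y = -23 (y = -14 - (-3)*(-3) = -14 - 1*9 = -14 - 9 = -23)
(-46*y)*L = -46*(-23)*(4/5) = 1058*(4/5) = 4232/5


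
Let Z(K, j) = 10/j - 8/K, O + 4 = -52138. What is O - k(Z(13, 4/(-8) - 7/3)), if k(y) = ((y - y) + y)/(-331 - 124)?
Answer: -5243139726/100555 ≈ -52142.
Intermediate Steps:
O = -52142 (O = -4 - 52138 = -52142)
Z(K, j) = -8/K + 10/j
k(y) = -y/455 (k(y) = (0 + y)/(-455) = y*(-1/455) = -y/455)
O - k(Z(13, 4/(-8) - 7/3)) = -52142 - (-1)*(-8/13 + 10/(4/(-8) - 7/3))/455 = -52142 - (-1)*(-8*1/13 + 10/(4*(-⅛) - 7*⅓))/455 = -52142 - (-1)*(-8/13 + 10/(-½ - 7/3))/455 = -52142 - (-1)*(-8/13 + 10/(-17/6))/455 = -52142 - (-1)*(-8/13 + 10*(-6/17))/455 = -52142 - (-1)*(-8/13 - 60/17)/455 = -52142 - (-1)*(-916)/(455*221) = -52142 - 1*916/100555 = -52142 - 916/100555 = -5243139726/100555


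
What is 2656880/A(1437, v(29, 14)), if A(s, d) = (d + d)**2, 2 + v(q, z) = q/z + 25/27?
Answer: 94906410480/142129 ≈ 6.6775e+5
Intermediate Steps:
v(q, z) = -29/27 + q/z (v(q, z) = -2 + (q/z + 25/27) = -2 + (25/27 + q/z) = -29/27 + q/z)
A(s, d) = 4*d**2 (A(s, d) = (2*d)**2 = 4*d**2)
2656880/A(1437, v(29, 14)) = 2656880/((4*(-29/27 + 29/14)**2)) = 2656880/((4*(377/378)**2)) = 2656880/((4*(142129/142884))) = 2656880/(142129/35721) = 2656880*(35721/142129) = 94906410480/142129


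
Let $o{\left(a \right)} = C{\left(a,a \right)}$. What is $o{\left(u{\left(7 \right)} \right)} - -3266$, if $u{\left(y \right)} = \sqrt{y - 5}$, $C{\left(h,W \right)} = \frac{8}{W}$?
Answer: $3266 + 4 \sqrt{2} \approx 3271.7$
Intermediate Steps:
$u{\left(y \right)} = \sqrt{-5 + y}$
$o{\left(a \right)} = \frac{8}{a}$
$o{\left(u{\left(7 \right)} \right)} - -3266 = \frac{8}{\sqrt{-5 + 7}} - -3266 = \frac{8}{\sqrt{2}} + 3266 = 8 \frac{\sqrt{2}}{2} + 3266 = 4 \sqrt{2} + 3266 = 3266 + 4 \sqrt{2}$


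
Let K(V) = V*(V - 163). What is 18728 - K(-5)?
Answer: 17888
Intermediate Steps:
K(V) = V*(-163 + V)
18728 - K(-5) = 18728 - (-5)*(-163 - 5) = 18728 - (-5)*(-168) = 18728 - 1*840 = 18728 - 840 = 17888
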